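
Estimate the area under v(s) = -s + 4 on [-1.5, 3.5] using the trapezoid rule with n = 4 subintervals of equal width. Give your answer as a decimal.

15

Δs = (3.5 − (-1.5))/4 = 1.25.
v(-1.5) = 5.5, v(-0.25) = 4.25, v(1) = 3, v(2.25) = 1.75, v(3.5) = 0.5.
T_4 = (Δs/2)·[v(s_0) + 2v(s_1) + 2v(s_2) + 2v(s_3) + v(s_4)].
Sum = 15.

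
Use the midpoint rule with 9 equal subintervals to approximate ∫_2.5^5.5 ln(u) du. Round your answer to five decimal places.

Δu = (5.5 − 2.5)/9 = 1/3.
Midpoints: 8/3, 3, 10/3, 11/3, 4, 13/3, 14/3, 5, 16/3.
f(8/3) ≈ 0.98083, f(3) ≈ 1.09861, f(10/3) ≈ 1.20397, f(11/3) ≈ 1.29928, f(4) ≈ 1.38629, f(13/3) ≈ 1.46634, f(14/3) ≈ 1.54045, f(5) ≈ 1.60944, f(16/3) ≈ 1.67398.
Sum = Δu · [f(8/3) + f(3) + f(10/3) + ...].
Sum ≈ 4.08640.

4.08640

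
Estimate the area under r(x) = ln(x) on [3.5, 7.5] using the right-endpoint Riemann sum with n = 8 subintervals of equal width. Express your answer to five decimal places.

Δx = (7.5 − 3.5)/8 = 0.5.
Right endpoints: 4, 4.5, 5, 5.5, 6, 6.5, 7, 7.5.
r(4) ≈ 1.38629, r(4.5) ≈ 1.50408, r(5) ≈ 1.60944, r(5.5) ≈ 1.70475, r(6) ≈ 1.79176, r(6.5) ≈ 1.87180, r(7) ≈ 1.94591, r(7.5) ≈ 2.01490.
Sum = Δx · [r(4) + r(4.5) + r(5) + ...].
Sum ≈ 6.91447.

6.91447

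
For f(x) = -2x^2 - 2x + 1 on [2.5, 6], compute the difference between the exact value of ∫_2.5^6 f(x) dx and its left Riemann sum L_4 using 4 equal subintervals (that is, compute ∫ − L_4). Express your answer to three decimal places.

Exact integral: ∫_2.5^6 f(x) dx ≈ -159.83333.
L_4 = -131.6328125.
Error ≈ -159.83333 − (-131.6328125) ≈ -28.201.

-28.201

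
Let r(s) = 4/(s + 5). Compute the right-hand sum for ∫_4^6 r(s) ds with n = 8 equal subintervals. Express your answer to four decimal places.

0.7927

Δs = (6 − 4)/8 = 0.25.
Right endpoints: 4.25, 4.5, 4.75, 5, 5.25, 5.5, 5.75, 6.
r(4.25) = 16/37, r(4.5) = 8/19, r(4.75) = 16/39, r(5) = 0.4, r(5.25) = 16/41, r(5.5) = 8/21, r(5.75) = 16/43, r(6) = 4/11.
Sum = Δs · [r(4.25) + r(4.5) + r(4.75) + ...].
Sum ≈ 0.7927.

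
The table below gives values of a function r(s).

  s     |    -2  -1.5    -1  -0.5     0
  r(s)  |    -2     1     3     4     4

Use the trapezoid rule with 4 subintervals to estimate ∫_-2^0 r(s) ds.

Δs = 0.5.
T_4 = (0.5/2)·[(-2) + 2·1 + 2·3 + 2·4 + 4] = 4.5.

4.5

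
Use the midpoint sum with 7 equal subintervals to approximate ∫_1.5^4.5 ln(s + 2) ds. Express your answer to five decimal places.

4.78305

Δs = (4.5 − 1.5)/7 = 3/7.
Midpoints: 12/7, 15/7, 18/7, 3, 24/7, 27/7, 30/7.
f(12/7) ≈ 1.31219, f(15/7) ≈ 1.42139, f(18/7) ≈ 1.51983, f(3) ≈ 1.60944, f(24/7) ≈ 1.69168, f(27/7) ≈ 1.76766, f(30/7) ≈ 1.83828.
Sum = Δs · [f(12/7) + f(15/7) + f(18/7) + ...].
Sum ≈ 4.78305.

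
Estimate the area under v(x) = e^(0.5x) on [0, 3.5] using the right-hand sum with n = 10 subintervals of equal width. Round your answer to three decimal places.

Δx = (3.5 − 0)/10 = 0.35.
Right endpoints: 0.35, 0.7, 1.05, 1.4, 1.75, 2.1, 2.45, 2.8, 3.15, 3.5.
v(0.35) ≈ 1.191, v(0.7) ≈ 1.419, v(1.05) ≈ 1.690, v(1.4) ≈ 2.014, v(1.75) ≈ 2.399, v(2.1) ≈ 2.858, v(2.45) ≈ 3.404, v(2.8) ≈ 4.055, v(3.15) ≈ 4.831, v(3.5) ≈ 5.755.
Sum = Δx · [v(0.35) + v(0.7) + v(1.05) + ...].
Sum ≈ 10.366.

10.366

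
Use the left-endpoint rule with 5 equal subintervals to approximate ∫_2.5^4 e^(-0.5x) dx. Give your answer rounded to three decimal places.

0.326

Δx = (4 − 2.5)/5 = 0.3.
Left endpoints: 2.5, 2.8, 3.1, 3.4, 3.7.
f(2.5) ≈ 0.287, f(2.8) ≈ 0.247, f(3.1) ≈ 0.212, f(3.4) ≈ 0.183, f(3.7) ≈ 0.157.
Sum = Δx · [f(2.5) + f(2.8) + f(3.1) + f(3.4) + f(3.7)].
Sum ≈ 0.326.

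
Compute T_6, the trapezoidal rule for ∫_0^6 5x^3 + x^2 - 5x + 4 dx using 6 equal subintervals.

Δx = (6 − 0)/6 = 1.
f(0) = 4, f(1) = 5, f(2) = 38, f(3) = 133, f(4) = 320, f(5) = 629, f(6) = 1090.
T_6 = (Δx/2)·[f(x_0) + 2f(x_1) + ... + 2f(x_{5}) + f(x_6)].
Sum = 1672.

1672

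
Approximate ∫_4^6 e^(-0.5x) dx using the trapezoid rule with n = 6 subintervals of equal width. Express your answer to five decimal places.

Δx = (6 − 4)/6 = 1/3.
f(4) ≈ 0.13534, f(13/3) ≈ 0.11456, f(14/3) ≈ 0.09697, f(5) ≈ 0.08208, f(16/3) ≈ 0.06948, f(17/3) ≈ 0.05882, f(6) ≈ 0.04979.
T_6 = (Δx/2)·[f(x_0) + 2f(x_1) + ... + 2f(x_{5}) + f(x_6)].
Sum ≈ 0.17149.

0.17149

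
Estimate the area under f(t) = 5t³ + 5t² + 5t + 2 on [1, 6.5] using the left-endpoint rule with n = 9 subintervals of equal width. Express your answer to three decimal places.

2331.751

Δt = (6.5 − 1)/9 = 11/18.
Left endpoints: 1, 29/18, 20/9, 17/6, 31/9, 73/18, 14/3, 95/18, 53/9.
f(1) = 17, f(29/18) = 256279/5832, f(20/9) = 67558/729, f(17/6) = 36727/216, f(31/9) = 206213/729, f(73/18) = 2554619/5832, f(14/3) = 17344/27, f(95/18) = 5264689/5832, f(53/9) = 893713/729.
Sum = Δt · [f(1) + f(29/18) + f(20/9) + ...].
Sum ≈ 2331.751.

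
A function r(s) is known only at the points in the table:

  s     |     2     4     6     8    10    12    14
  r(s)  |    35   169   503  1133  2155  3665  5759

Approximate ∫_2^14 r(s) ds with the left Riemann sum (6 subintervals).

Δs = 2.
Sum = 2·[35 + 169 + 503 + 1133 + 2155 + 3665] = 15320.

15320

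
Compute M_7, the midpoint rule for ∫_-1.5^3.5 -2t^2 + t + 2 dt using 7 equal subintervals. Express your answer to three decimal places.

Δt = (3.5 − (-1.5))/7 = 5/7.
Midpoints: -8/7, -3/7, 2/7, 1, 12/7, 17/7, 22/7.
f(-8/7) = -86/49, f(-3/7) = 59/49, f(2/7) = 104/49, f(1) = 1, f(12/7) = -106/49, f(17/7) = -361/49, f(22/7) = -716/49.
Sum = Δt · [f(-8/7) + f(-3/7) + f(2/7) + ...].
Sum ≈ -15.408.

-15.408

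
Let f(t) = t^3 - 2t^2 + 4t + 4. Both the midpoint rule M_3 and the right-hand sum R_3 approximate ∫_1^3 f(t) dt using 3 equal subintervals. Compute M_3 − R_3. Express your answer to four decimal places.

-6.8889

M_3 ≈ 26.370370.
R_3 ≈ 33.259259.
M_3 − R_3 ≈ -6.8889.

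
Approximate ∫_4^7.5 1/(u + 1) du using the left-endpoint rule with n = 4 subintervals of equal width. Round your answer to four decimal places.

0.5683

Δu = (7.5 − 4)/4 = 0.875.
Left endpoints: 4, 4.875, 5.75, 6.625.
f(4) = 0.2, f(4.875) = 8/47, f(5.75) = 4/27, f(6.625) = 8/61.
Sum = Δu · [f(4) + f(4.875) + f(5.75) + f(6.625)].
Sum ≈ 0.5683.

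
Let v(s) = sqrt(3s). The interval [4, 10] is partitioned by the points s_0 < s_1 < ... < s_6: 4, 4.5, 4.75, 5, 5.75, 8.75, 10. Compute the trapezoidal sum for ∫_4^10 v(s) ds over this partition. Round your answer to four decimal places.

27.2222

Subinterval widths: 0.5, 0.25, 0.25, 0.75, 3, 1.25.
v(4) ≈ 3.4641, v(4.5) ≈ 3.6742, v(4.75) ≈ 3.7749, v(5) ≈ 3.8730, v(5.75) ≈ 4.1533, v(8.75) ≈ 5.1235, v(10) ≈ 5.4772.
On each subinterval the trapezoid contributes (Δs_i/2)·[v(s_{i-1}) + v(s_i)].
Sum ≈ 27.2222.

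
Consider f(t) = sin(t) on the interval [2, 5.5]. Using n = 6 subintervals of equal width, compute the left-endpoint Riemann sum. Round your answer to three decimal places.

-0.622

Δt = (5.5 − 2)/6 = 7/12.
Left endpoints: 2, 31/12, 19/6, 3.75, 13/3, 59/12.
f(2) ≈ 0.909, f(31/12) ≈ 0.530, f(19/6) ≈ -0.025, f(3.75) ≈ -0.572, f(13/3) ≈ -0.929, f(59/12) ≈ -0.979.
Sum = Δt · [f(2) + f(31/12) + f(19/6) + ...].
Sum ≈ -0.622.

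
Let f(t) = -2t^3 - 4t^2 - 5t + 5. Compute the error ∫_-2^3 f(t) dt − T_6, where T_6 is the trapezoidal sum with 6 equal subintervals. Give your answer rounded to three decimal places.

4.051

Exact integral: ∫_-2^3 f(t) dt ≈ -66.66667.
T_6 ≈ -70.71759.
Error ≈ -66.66667 − (-70.71759) ≈ 4.051.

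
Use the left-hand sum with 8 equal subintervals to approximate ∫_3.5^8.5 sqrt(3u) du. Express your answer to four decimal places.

Δu = (8.5 − 3.5)/8 = 0.625.
Left endpoints: 3.5, 4.125, 4.75, 5.375, 6, 6.625, 7.25, 7.875.
f(3.5) ≈ 3.2404, f(4.125) ≈ 3.5178, f(4.75) ≈ 3.7749, f(5.375) ≈ 4.0156, f(6) ≈ 4.2426, f(6.625) ≈ 4.4581, f(7.25) ≈ 4.6637, f(7.875) ≈ 4.8606.
Sum = Δu · [f(3.5) + f(4.125) + f(4.75) + ...].
Sum ≈ 20.4836.

20.4836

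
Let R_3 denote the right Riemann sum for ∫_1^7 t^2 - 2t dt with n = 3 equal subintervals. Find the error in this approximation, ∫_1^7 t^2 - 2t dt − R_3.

Exact integral: ∫_1^7 f(t) dt = 66.
R_3 = 106.
Error = 66 − 106 = -40.

-40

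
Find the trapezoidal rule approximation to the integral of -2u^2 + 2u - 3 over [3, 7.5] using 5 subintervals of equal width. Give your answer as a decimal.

Δu = (7.5 − 3)/5 = 0.9.
f(3) = -15, f(3.9) = -25.62, f(4.8) = -39.48, f(5.7) = -56.58, f(6.6) = -76.92, f(7.5) = -100.5.
T_5 = (Δu/2)·[f(u_0) + 2f(u_1) + ... + 2f(u_{4}) + f(u_5)].
Sum = -230.715.

-230.715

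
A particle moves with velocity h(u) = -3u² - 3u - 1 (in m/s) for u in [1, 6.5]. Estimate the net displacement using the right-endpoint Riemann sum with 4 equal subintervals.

-442.62109375

Δu = (6.5 − 1)/4 = 1.375.
Right endpoints: 2.375, 3.75, 5.125, 6.5.
h(2.375) = -25.046875, h(3.75) = -54.4375, h(5.125) = -95.171875, h(6.5) = -147.25.
Sum = Δu · [h(2.375) + h(3.75) + h(5.125) + h(6.5)].
Sum = -442.62109375.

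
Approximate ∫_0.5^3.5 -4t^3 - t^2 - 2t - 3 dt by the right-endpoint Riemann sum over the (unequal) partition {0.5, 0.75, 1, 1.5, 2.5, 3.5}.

-285.5625

Subinterval widths: 0.25, 0.25, 0.5, 1, 1.
Right endpoints: 0.75, 1, 1.5, 2.5, 3.5.
f(0.75) = -6.75, f(1) = -10, f(1.5) = -21.75, f(2.5) = -76.75, f(3.5) = -193.75.
Sum = Σ Δt_i · f(t_i).
Sum = -285.5625.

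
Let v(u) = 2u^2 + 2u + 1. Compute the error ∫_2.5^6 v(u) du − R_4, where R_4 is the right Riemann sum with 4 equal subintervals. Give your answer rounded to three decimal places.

-29.987

Exact integral: ∫_2.5^6 v(u) du ≈ 166.83333.
R_4 = 196.8203125.
Error ≈ 166.83333 − 196.8203125 ≈ -29.987.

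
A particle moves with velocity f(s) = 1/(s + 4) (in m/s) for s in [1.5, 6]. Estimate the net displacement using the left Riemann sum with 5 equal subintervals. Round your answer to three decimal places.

0.636

Δs = (6 − 1.5)/5 = 0.9.
Left endpoints: 1.5, 2.4, 3.3, 4.2, 5.1.
f(1.5) = 2/11, f(2.4) = 0.15625, f(3.3) = 10/73, f(4.2) = 5/41, f(5.1) = 10/91.
Sum = Δs · [f(1.5) + f(2.4) + f(3.3) + f(4.2) + f(5.1)].
Sum ≈ 0.636.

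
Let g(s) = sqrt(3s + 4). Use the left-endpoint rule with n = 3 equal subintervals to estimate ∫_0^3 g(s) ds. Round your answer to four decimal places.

Δs = (3 − 0)/3 = 1.
Left endpoints: 0, 1, 2.
g(0) ≈ 2.0000, g(1) ≈ 2.6458, g(2) ≈ 3.1623.
Sum = Δs · [g(0) + g(1) + g(2)].
Sum ≈ 7.8080.

7.8080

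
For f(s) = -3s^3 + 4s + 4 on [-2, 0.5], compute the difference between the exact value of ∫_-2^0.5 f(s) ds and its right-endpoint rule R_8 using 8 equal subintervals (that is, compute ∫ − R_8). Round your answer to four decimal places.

1.9714

Exact integral: ∫_-2^0.5 f(s) ds = 14.453125.
R_8 ≈ 12.481689.
Error ≈ 14.453125 − 12.481689 ≈ 1.9714.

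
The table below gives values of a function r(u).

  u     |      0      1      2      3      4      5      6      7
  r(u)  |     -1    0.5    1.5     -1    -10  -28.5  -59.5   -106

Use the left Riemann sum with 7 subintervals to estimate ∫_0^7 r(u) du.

-98

Δu = 1.
Sum = 1·[(-1) + 0.5 + 1.5 + (-1) + (-10) + (-28.5) + (-59.5)] = -98.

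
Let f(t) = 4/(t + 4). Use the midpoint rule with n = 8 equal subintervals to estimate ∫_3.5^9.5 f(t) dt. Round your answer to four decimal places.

2.3500

Δt = (9.5 − 3.5)/8 = 0.75.
Midpoints: 3.875, 4.625, 5.375, 6.125, 6.875, 7.625, 8.375, 9.125.
f(3.875) = 32/63, f(4.625) = 32/69, f(5.375) = 32/75, f(6.125) = 32/81, f(6.875) = 32/87, f(7.625) = 32/93, f(8.375) = 32/99, f(9.125) = 32/105.
Sum = Δt · [f(3.875) + f(4.625) + f(5.375) + ...].
Sum ≈ 2.3500.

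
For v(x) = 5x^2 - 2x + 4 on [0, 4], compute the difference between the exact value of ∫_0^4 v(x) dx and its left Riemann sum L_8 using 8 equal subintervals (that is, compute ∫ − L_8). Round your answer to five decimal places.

Exact integral: ∫_0^4 v(x) dx ≈ 106.6666667.
L_8 = 89.5.
Error ≈ 106.6666667 − 89.5 ≈ 17.16667.

17.16667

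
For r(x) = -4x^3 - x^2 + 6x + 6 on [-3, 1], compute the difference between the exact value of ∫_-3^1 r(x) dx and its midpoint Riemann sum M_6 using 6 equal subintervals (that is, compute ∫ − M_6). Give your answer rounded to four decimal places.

1.6296

Exact integral: ∫_-3^1 r(x) dx ≈ 70.666667.
M_6 ≈ 69.037037.
Error ≈ 70.666667 − 69.037037 ≈ 1.6296.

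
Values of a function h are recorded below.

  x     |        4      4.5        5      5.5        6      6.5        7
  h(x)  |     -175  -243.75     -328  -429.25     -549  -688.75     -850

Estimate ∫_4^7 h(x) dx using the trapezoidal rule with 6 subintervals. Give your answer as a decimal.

-1375.625

Δx = 0.5.
T_6 = (0.5/2)·[(-175) + 2·(-243.75) + 2·(-328) + 2·(-429.25) + 2·(-549) + 2·(-688.75) + (-850)] = -1375.625.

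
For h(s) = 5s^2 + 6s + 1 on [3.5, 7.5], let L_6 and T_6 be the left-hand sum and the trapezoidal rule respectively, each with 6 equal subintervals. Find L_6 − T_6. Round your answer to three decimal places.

L_6 ≈ 687.81481.
T_6 ≈ 769.14815.
L_6 − T_6 ≈ -81.333.

-81.333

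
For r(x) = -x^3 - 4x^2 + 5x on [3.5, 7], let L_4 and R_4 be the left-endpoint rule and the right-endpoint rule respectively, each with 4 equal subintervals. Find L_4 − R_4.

375.921875

L_4 ≈ -691.885742.
R_4 ≈ -1067.807617.
L_4 − R_4 = 375.921875.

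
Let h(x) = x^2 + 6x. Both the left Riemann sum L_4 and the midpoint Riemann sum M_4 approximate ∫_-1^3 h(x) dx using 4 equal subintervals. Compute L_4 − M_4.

-15

L_4 = 18.
M_4 = 33.
L_4 − M_4 = -15.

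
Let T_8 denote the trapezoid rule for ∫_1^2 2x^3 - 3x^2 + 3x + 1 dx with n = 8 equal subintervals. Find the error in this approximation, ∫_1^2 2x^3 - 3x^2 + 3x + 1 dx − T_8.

-0.015625

Exact integral: ∫_1^2 f(x) dx = 6.
T_8 = 6.015625.
Error = 6 − 6.015625 = -0.015625.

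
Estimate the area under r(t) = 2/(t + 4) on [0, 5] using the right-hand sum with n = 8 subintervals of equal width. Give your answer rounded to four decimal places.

1.5383

Δt = (5 − 0)/8 = 0.625.
Right endpoints: 0.625, 1.25, 1.875, 2.5, 3.125, 3.75, 4.375, 5.
r(0.625) = 16/37, r(1.25) = 8/21, r(1.875) = 16/47, r(2.5) = 4/13, r(3.125) = 16/57, r(3.75) = 8/31, r(4.375) = 16/67, r(5) = 2/9.
Sum = Δt · [r(0.625) + r(1.25) + r(1.875) + ...].
Sum ≈ 1.5383.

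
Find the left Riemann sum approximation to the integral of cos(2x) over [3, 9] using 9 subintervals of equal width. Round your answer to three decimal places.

Δx = (9 − 3)/9 = 2/3.
Left endpoints: 3, 11/3, 13/3, 5, 17/3, 19/3, 7, 23/3, 25/3.
f(3) ≈ 0.960, f(11/3) ≈ 0.497, f(13/3) ≈ -0.726, f(5) ≈ -0.839, f(17/3) ≈ 0.331, f(19/3) ≈ 0.995, f(7) ≈ 0.137, f(23/3) ≈ -0.931, f(25/3) ≈ -0.575.
Sum = Δx · [f(3) + f(11/3) + f(13/3) + ...].
Sum ≈ -0.100.

-0.100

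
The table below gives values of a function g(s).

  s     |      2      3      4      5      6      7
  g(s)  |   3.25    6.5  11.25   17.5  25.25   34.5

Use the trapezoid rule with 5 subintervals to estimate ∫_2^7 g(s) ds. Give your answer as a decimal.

79.375

Δs = 1.
T_5 = (1/2)·[3.25 + 2·6.5 + 2·11.25 + 2·17.5 + 2·25.25 + 34.5] = 79.375.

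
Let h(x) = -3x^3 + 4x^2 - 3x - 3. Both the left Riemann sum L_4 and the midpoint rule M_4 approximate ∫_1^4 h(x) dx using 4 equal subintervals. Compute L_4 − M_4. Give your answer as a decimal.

L_4 = -92.203125.
M_4 = -136.1484375.
L_4 − M_4 = 43.9453125.

43.9453125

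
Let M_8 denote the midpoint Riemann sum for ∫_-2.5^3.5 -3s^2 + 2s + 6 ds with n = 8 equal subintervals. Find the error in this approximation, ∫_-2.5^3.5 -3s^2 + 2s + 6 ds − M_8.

Exact integral: ∫_-2.5^3.5 f(s) ds = -16.5.
M_8 = -15.65625.
Error = -16.5 − (-15.65625) = -0.84375.

-0.84375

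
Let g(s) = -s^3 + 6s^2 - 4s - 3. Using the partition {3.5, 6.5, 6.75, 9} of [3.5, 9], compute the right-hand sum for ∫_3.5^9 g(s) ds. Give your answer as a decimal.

Subinterval widths: 3, 0.25, 2.25.
Right endpoints: 6.5, 6.75, 9.
g(6.5) = -50.125, g(6.75) = -64.171875, g(9) = -282.
Sum = Σ Δs_i · g(s_i).
Sum = -800.91796875.

-800.91796875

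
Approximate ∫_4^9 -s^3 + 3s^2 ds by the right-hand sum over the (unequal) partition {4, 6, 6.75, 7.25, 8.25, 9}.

-1177.66796875

Subinterval widths: 2, 0.75, 0.5, 1, 0.75.
Right endpoints: 6, 6.75, 7.25, 8.25, 9.
f(6) = -108, f(6.75) = -170.859375, f(7.25) = -223.390625, f(8.25) = -357.328125, f(9) = -486.
Sum = Σ Δs_i · f(s_i).
Sum = -1177.66796875.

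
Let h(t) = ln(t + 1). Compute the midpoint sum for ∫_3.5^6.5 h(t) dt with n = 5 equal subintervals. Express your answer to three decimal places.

5.345

Δt = (6.5 − 3.5)/5 = 0.6.
Midpoints: 3.8, 4.4, 5, 5.6, 6.2.
h(3.8) ≈ 1.569, h(4.4) ≈ 1.686, h(5) ≈ 1.792, h(5.6) ≈ 1.887, h(6.2) ≈ 1.974.
Sum = Δt · [h(3.8) + h(4.4) + h(5) + h(5.6) + h(6.2)].
Sum ≈ 5.345.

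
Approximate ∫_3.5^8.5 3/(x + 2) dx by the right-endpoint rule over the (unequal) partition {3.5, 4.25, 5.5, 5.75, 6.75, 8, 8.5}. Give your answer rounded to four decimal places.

Subinterval widths: 0.75, 1.25, 0.25, 1, 1.25, 0.5.
Right endpoints: 4.25, 5.5, 5.75, 6.75, 8, 8.5.
f(4.25) = 0.48, f(5.5) = 0.4, f(5.75) = 12/31, f(6.75) = 12/35, f(8) = 0.3, f(8.5) = 2/7.
Sum = Σ Δx_i · f(x_i).
Sum ≈ 1.8175.

1.8175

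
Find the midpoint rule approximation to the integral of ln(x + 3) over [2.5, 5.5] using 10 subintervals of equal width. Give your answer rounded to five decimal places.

5.81469

Δx = (5.5 − 2.5)/10 = 0.3.
Midpoints: 2.65, 2.95, 3.25, 3.55, 3.85, 4.15, 4.45, 4.75, 5.05, 5.35.
f(2.65) ≈ 1.73166, f(2.95) ≈ 1.78339, f(3.25) ≈ 1.83258, f(3.55) ≈ 1.87947, f(3.85) ≈ 1.92425, f(4.15) ≈ 1.96711, f(4.45) ≈ 2.00821, f(4.75) ≈ 2.04769, f(5.05) ≈ 2.08567, f(5.35) ≈ 2.12226.
Sum = Δx · [f(2.65) + f(2.95) + f(3.25) + ...].
Sum ≈ 5.81469.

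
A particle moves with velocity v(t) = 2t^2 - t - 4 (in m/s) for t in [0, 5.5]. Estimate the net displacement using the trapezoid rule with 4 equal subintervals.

Δt = (5.5 − 0)/4 = 1.375.
v(0) = -4, v(1.375) = -1.59375, v(2.75) = 8.375, v(4.125) = 25.90625, v(5.5) = 51.
T_4 = (Δt/2)·[v(t_0) + 2v(t_1) + 2v(t_2) + 2v(t_3) + v(t_4)].
Sum = 77.2578125.

77.2578125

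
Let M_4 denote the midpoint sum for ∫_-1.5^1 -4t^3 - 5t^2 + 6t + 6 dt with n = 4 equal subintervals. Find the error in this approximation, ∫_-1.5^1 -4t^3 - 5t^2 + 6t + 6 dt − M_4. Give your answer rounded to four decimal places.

-0.1628

Exact integral: ∫_-1.5^1 f(t) dt ≈ 8.020833.
M_4 = 8.18359375.
Error ≈ 8.020833 − 8.18359375 ≈ -0.1628.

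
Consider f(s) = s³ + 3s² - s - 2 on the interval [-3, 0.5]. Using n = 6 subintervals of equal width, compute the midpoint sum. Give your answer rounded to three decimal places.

Δs = (0.5 − (-3))/6 = 7/12.
Midpoints: -65/24, -2.125, -37/24, -23/24, -0.375, 5/24.
f(-65/24) = 39367/13824, f(-2.125) = 2087/512, f(-37/24) = 41579/13824, f(-23/24) = 11521/13824, f(-0.375) = -643/512, f(5/24) = -28603/13824.
Sum = Δs · [f(-65/24) + f(-2.125) + f(-37/24) + ...].
Sum ≈ 4.340.

4.340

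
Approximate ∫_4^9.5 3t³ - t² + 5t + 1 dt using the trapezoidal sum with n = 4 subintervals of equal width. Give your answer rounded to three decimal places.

Δt = (9.5 − 4)/4 = 1.375.
f(4) = 197, f(5.375) = 238001/512, f(6.75) = 911.828125, f(8.125) = 811387/512, f(9.5) = 2530.375.
T_4 = (Δt/2)·[f(t_0) + 2f(t_1) + 2f(t_2) + 2f(t_3) + f(t_4)].
Sum ≈ 5947.015.

5947.015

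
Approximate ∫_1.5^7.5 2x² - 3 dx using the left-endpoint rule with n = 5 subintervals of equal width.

Δx = (7.5 − 1.5)/5 = 1.2.
Left endpoints: 1.5, 2.7, 3.9, 5.1, 6.3.
f(1.5) = 1.5, f(2.7) = 11.58, f(3.9) = 27.42, f(5.1) = 49.02, f(6.3) = 76.38.
Sum = Δx · [f(1.5) + f(2.7) + f(3.9) + f(5.1) + f(6.3)].
Sum = 199.08.

199.08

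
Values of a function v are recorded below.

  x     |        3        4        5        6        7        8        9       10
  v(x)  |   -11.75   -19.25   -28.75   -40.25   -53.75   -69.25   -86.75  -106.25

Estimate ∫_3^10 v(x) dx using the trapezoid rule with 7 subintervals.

Δx = 1.
T_7 = (1/2)·[(-11.75) + 2·(-19.25) + 2·(-28.75) + 2·(-40.25) + 2·(-53.75) + 2·(-69.25) + 2·(-86.75) + (-106.25)] = -357.

-357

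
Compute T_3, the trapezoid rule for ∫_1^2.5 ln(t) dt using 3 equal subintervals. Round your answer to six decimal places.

0.778379

Δt = (2.5 − 1)/3 = 0.5.
f(1) ≈ 0.000000, f(1.5) ≈ 0.405465, f(2) ≈ 0.693147, f(2.5) ≈ 0.916291.
T_3 = (Δt/2)·[f(t_0) + 2f(t_1) + 2f(t_2) + f(t_3)].
Sum ≈ 0.778379.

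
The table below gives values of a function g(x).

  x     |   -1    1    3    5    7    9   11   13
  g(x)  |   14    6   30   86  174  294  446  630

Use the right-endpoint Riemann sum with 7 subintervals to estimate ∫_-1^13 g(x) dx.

Δx = 2.
Sum = 2·[6 + 30 + 86 + 174 + 294 + 446 + 630] = 3332.

3332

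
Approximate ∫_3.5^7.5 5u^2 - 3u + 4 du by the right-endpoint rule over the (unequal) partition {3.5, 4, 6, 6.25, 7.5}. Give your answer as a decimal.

741.578125

Subinterval widths: 0.5, 2, 0.25, 1.25.
Right endpoints: 4, 6, 6.25, 7.5.
f(4) = 72, f(6) = 166, f(6.25) = 180.5625, f(7.5) = 262.75.
Sum = Σ Δu_i · f(u_i).
Sum = 741.578125.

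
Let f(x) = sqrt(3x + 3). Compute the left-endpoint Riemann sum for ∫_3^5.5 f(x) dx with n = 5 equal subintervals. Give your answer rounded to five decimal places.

Δx = (5.5 − 3)/5 = 0.5.
Left endpoints: 3, 3.5, 4, 4.5, 5.
f(3) ≈ 3.46410, f(3.5) ≈ 3.67423, f(4) ≈ 3.87298, f(4.5) ≈ 4.06202, f(5) ≈ 4.24264.
Sum = Δx · [f(3) + f(3.5) + f(4) + f(4.5) + f(5)].
Sum ≈ 9.65799.

9.65799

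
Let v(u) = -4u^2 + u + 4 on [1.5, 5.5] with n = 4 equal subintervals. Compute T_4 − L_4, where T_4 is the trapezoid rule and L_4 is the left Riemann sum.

-54

T_4 = -190.
L_4 = -136.
T_4 − L_4 = -54.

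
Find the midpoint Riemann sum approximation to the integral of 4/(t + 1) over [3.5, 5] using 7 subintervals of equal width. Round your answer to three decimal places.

1.151

Δt = (5 − 3.5)/7 = 3/14.
Midpoints: 101/28, 107/28, 113/28, 4.25, 125/28, 131/28, 137/28.
f(101/28) = 112/129, f(107/28) = 112/135, f(113/28) = 112/141, f(4.25) = 16/21, f(125/28) = 112/153, f(131/28) = 112/159, f(137/28) = 112/165.
Sum = Δt · [f(101/28) + f(107/28) + f(113/28) + ...].
Sum ≈ 1.151.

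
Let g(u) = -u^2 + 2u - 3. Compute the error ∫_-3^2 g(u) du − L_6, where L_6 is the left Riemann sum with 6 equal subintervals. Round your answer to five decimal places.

6.82870

Exact integral: ∫_-3^2 g(u) du ≈ -31.6666667.
L_6 ≈ -38.4953704.
Error ≈ -31.6666667 − (-38.4953704) ≈ 6.82870.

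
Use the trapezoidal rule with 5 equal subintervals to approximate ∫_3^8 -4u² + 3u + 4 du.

Δu = (8 − 3)/5 = 1.
f(3) = -23, f(4) = -48, f(5) = -81, f(6) = -122, f(7) = -171, f(8) = -228.
T_5 = (Δu/2)·[f(u_0) + 2f(u_1) + ... + 2f(u_{4}) + f(u_5)].
Sum = -547.5.

-547.5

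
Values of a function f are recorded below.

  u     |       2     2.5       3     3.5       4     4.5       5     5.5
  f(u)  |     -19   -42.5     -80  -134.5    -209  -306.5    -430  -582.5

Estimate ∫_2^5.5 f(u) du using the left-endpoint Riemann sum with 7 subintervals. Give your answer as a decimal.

-610.75

Δu = 0.5.
Sum = 0.5·[(-19) + (-42.5) + (-80) + (-134.5) + (-209) + (-306.5) + (-430)] = -610.75.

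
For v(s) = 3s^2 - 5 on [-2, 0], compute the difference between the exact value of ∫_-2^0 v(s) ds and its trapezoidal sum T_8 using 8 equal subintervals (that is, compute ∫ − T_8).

-0.0625

Exact integral: ∫_-2^0 v(s) ds = -2.
T_8 = -1.9375.
Error = -2 − (-1.9375) = -0.0625.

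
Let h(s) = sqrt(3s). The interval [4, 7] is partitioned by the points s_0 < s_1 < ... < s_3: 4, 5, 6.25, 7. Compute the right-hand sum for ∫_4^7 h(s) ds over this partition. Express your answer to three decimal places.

Subinterval widths: 1, 1.25, 0.75.
Right endpoints: 5, 6.25, 7.
h(5) ≈ 3.873, h(6.25) ≈ 4.330, h(7) ≈ 4.583.
Sum = Σ Δs_i · h(s_i).
Sum ≈ 12.723.

12.723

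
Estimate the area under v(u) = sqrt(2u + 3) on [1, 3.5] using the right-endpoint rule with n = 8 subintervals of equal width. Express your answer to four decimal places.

Δu = (3.5 − 1)/8 = 0.3125.
Right endpoints: 1.3125, 1.625, 1.9375, 2.25, 2.5625, 2.875, 3.1875, 3.5.
v(1.3125) ≈ 2.3717, v(1.625) ≈ 2.5000, v(1.9375) ≈ 2.6220, v(2.25) ≈ 2.7386, v(2.5625) ≈ 2.8504, v(2.875) ≈ 2.9580, v(3.1875) ≈ 3.0619, v(3.5) ≈ 3.1623.
Sum = Δu · [v(1.3125) + v(1.625) + v(1.9375) + ...].
Sum ≈ 6.9578.

6.9578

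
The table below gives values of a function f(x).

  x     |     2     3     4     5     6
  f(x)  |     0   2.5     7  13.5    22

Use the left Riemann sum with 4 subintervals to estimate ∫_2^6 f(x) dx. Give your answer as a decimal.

Δx = 1.
Sum = 1·[0 + 2.5 + 7 + 13.5] = 23.

23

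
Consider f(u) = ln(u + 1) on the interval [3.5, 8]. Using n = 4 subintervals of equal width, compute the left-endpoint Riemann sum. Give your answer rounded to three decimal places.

8.105

Δu = (8 − 3.5)/4 = 1.125.
Left endpoints: 3.5, 4.625, 5.75, 6.875.
f(3.5) ≈ 1.504, f(4.625) ≈ 1.727, f(5.75) ≈ 1.910, f(6.875) ≈ 2.064.
Sum = Δu · [f(3.5) + f(4.625) + f(5.75) + f(6.875)].
Sum ≈ 8.105.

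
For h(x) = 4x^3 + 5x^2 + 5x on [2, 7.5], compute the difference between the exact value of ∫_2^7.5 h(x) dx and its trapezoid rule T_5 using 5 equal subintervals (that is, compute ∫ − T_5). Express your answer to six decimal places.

-68.768333

Exact integral: ∫_2^7.5 h(x) dx ≈ 3968.47916667.
T_5 = 4037.2475.
Error ≈ 3968.47916667 − 4037.2475 ≈ -68.768333.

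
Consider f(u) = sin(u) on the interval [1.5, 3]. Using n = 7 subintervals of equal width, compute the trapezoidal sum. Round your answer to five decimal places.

Δu = (3 − 1.5)/7 = 3/14.
f(1.5) ≈ 0.99749, f(12/7) ≈ 0.98972, f(27/14) ≈ 0.93668, f(15/7) ≈ 0.84079, f(33/14) ≈ 0.70644, f(18/7) ≈ 0.53977, f(39/14) ≈ 0.34841, f(3) ≈ 0.14112.
T_7 = (Δu/2)·[f(u_0) + 2f(u_1) + ... + 2f(u_{6}) + f(u_7)].
Sum ≈ 1.05667.

1.05667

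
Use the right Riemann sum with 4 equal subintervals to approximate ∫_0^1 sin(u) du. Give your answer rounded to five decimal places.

0.56248

Δu = (1 − 0)/4 = 0.25.
Right endpoints: 0.25, 0.5, 0.75, 1.
f(0.25) ≈ 0.24740, f(0.5) ≈ 0.47943, f(0.75) ≈ 0.68164, f(1) ≈ 0.84147.
Sum = Δu · [f(0.25) + f(0.5) + f(0.75) + f(1)].
Sum ≈ 0.56248.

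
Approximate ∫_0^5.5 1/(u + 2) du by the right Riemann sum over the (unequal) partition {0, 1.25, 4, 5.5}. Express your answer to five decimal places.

1.04295

Subinterval widths: 1.25, 2.75, 1.5.
Right endpoints: 1.25, 4, 5.5.
f(1.25) = 4/13, f(4) = 1/6, f(5.5) = 2/15.
Sum = Σ Δu_i · f(u_i).
Sum ≈ 1.04295.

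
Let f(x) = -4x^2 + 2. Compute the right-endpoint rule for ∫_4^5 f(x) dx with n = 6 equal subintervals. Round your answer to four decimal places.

-82.3519

Δx = (5 − 4)/6 = 1/6.
Right endpoints: 25/6, 13/3, 4.5, 14/3, 29/6, 5.
f(25/6) = -607/9, f(13/3) = -658/9, f(4.5) = -79, f(14/3) = -766/9, f(29/6) = -823/9, f(5) = -98.
Sum = Δx · [f(25/6) + f(13/3) + f(4.5) + ...].
Sum ≈ -82.3519.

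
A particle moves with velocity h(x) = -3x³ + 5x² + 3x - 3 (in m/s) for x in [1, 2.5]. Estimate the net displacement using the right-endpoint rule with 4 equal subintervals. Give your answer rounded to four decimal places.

-3.6357

Δx = (2.5 − 1)/4 = 0.375.
Right endpoints: 1.375, 1.75, 2.125, 2.5.
h(1.375) = 1423/512, h(1.75) = 1.484375, h(2.125) = -1451/512, h(2.5) = -11.125.
Sum = Δx · [h(1.375) + h(1.75) + h(2.125) + h(2.5)].
Sum ≈ -3.6357.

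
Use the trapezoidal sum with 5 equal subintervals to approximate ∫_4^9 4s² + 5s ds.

1052.5

Δs = (9 − 4)/5 = 1.
f(4) = 84, f(5) = 125, f(6) = 174, f(7) = 231, f(8) = 296, f(9) = 369.
T_5 = (Δs/2)·[f(s_0) + 2f(s_1) + ... + 2f(s_{4}) + f(s_5)].
Sum = 1052.5.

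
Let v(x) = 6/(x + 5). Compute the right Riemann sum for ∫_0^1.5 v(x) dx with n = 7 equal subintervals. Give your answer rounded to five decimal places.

Δx = (1.5 − 0)/7 = 3/14.
Right endpoints: 3/14, 3/7, 9/14, 6/7, 15/14, 9/7, 1.5.
v(3/14) = 84/73, v(3/7) = 21/19, v(9/14) = 84/79, v(6/7) = 42/41, v(15/14) = 84/85, v(9/7) = 21/22, v(1.5) = 12/13.
Sum = Δx · [v(3/14) + v(3/7) + v(9/14) + ...].
Sum ≈ 1.54489.

1.54489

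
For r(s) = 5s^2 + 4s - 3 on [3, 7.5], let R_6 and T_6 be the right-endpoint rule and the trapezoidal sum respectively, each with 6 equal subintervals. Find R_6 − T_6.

95.34375

R_6 = 836.578125.
T_6 = 741.234375.
R_6 − T_6 = 95.34375.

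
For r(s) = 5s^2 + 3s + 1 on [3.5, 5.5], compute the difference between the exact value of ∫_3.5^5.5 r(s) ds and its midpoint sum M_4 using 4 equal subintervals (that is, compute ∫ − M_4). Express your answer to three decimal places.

0.208

Exact integral: ∫_3.5^5.5 r(s) ds ≈ 234.83333.
M_4 = 234.625.
Error ≈ 234.83333 − 234.625 ≈ 0.208.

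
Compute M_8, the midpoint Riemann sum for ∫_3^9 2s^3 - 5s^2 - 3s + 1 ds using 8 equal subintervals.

1959.28125

Δs = (9 − 3)/8 = 0.75.
Midpoints: 3.375, 4.125, 4.875, 5.625, 6.375, 7.125, 7.875, 8.625.
f(3.375) = 10.80859375, f(4.125) = 43.92578125, f(4.875) = 99.26171875, f(5.625) = 181.87890625, f(6.375) = 296.83984375, f(7.125) = 449.20703125, f(7.875) = 644.04296875, f(8.625) = 886.41015625.
Sum = Δs · [f(3.375) + f(4.125) + f(4.875) + ...].
Sum = 1959.28125.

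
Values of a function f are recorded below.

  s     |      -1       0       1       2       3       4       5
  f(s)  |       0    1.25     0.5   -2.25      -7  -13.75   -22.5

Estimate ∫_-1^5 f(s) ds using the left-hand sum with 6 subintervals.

-21.25

Δs = 1.
Sum = 1·[0 + 1.25 + 0.5 + (-2.25) + (-7) + (-13.75)] = -21.25.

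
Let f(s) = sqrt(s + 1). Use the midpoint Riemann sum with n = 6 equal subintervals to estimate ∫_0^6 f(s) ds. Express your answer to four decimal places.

Δs = (6 − 0)/6 = 1.
Midpoints: 0.5, 1.5, 2.5, 3.5, 4.5, 5.5.
f(0.5) ≈ 1.2247, f(1.5) ≈ 1.5811, f(2.5) ≈ 1.8708, f(3.5) ≈ 2.1213, f(4.5) ≈ 2.3452, f(5.5) ≈ 2.5495.
Sum = Δs · [f(0.5) + f(1.5) + f(2.5) + ...].
Sum ≈ 11.6928.

11.6928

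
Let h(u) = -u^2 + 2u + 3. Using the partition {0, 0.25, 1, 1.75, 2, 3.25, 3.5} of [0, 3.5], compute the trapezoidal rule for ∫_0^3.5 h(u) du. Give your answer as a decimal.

Subinterval widths: 0.25, 0.75, 0.75, 0.25, 1.25, 0.25.
h(0) = 3, h(0.25) = 3.4375, h(1) = 4, h(1.75) = 3.4375, h(2) = 3, h(3.25) = -1.0625, h(3.5) = -2.25.
On each subinterval the trapezoid contributes (Δu_i/2)·[h(u_{i-1}) + h(u_i)].
Sum = 7.984375.

7.984375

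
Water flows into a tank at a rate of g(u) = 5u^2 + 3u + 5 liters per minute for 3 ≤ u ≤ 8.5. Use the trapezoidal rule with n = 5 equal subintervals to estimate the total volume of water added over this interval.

Δu = (8.5 − 3)/5 = 1.1.
g(3) = 59, g(4.1) = 101.35, g(5.2) = 155.8, g(6.3) = 222.35, g(7.4) = 301, g(8.5) = 391.75.
T_5 = (Δu/2)·[g(u_0) + 2g(u_1) + ... + 2g(u_{4}) + g(u_5)].
Sum = 1106.4625.

1106.4625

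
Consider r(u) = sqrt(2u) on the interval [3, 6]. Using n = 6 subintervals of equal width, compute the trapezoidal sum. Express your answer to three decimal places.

Δu = (6 − 3)/6 = 0.5.
r(3) ≈ 2.449, r(3.5) ≈ 2.646, r(4) ≈ 2.828, r(4.5) ≈ 3.000, r(5) ≈ 3.162, r(5.5) ≈ 3.317, r(6) ≈ 3.464.
T_6 = (Δu/2)·[r(u_0) + 2r(u_1) + ... + 2r(u_{5}) + r(u_6)].
Sum ≈ 8.955.

8.955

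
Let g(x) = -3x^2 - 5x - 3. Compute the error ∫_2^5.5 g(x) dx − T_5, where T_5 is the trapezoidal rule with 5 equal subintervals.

0.8575

Exact integral: ∫_2^5.5 g(x) dx = -234.5.
T_5 = -235.3575.
Error = -234.5 − (-235.3575) = 0.8575.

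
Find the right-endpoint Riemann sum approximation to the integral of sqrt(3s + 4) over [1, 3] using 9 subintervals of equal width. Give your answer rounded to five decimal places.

6.40645

Δs = (3 − 1)/9 = 2/9.
Right endpoints: 11/9, 13/9, 5/3, 17/9, 19/9, 7/3, 23/9, 25/9, 3.
f(11/9) ≈ 2.76887, f(13/9) ≈ 2.88675, f(5/3) ≈ 3.00000, f(17/9) ≈ 3.10913, f(19/9) ≈ 3.21455, f(7/3) ≈ 3.31662, f(23/9) ≈ 3.41565, f(25/9) ≈ 3.51188, f(3) ≈ 3.60555.
Sum = Δs · [f(11/9) + f(13/9) + f(5/3) + ...].
Sum ≈ 6.40645.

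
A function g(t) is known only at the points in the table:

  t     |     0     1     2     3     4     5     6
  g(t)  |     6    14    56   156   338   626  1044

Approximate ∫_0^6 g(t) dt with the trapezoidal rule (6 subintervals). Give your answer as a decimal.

Δt = 1.
T_6 = (1/2)·[6 + 2·14 + 2·56 + 2·156 + 2·338 + 2·626 + 1044] = 1715.

1715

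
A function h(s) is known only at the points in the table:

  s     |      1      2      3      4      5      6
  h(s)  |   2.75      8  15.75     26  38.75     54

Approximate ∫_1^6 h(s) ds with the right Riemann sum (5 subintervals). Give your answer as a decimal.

142.5

Δs = 1.
Sum = 1·[8 + 15.75 + 26 + 38.75 + 54] = 142.5.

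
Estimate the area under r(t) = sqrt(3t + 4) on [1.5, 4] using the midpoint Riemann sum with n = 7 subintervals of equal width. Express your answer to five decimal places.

Δt = (4 − 1.5)/7 = 5/14.
Midpoints: 47/28, 57/28, 67/28, 2.75, 87/28, 97/28, 107/28.
r(47/28) ≈ 3.00595, r(57/28) ≈ 3.17917, r(67/28) ≈ 3.34344, r(2.75) ≈ 3.50000, r(87/28) ≈ 3.64985, r(97/28) ≈ 3.79379, r(107/28) ≈ 3.93247.
Sum = Δt · [r(47/28) + r(57/28) + r(67/28) + ...].
Sum ≈ 8.71595.

8.71595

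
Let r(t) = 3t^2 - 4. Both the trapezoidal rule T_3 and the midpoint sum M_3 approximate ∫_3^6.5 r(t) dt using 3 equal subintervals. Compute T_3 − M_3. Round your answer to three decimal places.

3.573

T_3 ≈ 236.00694.
M_3 ≈ 232.43403.
T_3 − M_3 ≈ 3.573.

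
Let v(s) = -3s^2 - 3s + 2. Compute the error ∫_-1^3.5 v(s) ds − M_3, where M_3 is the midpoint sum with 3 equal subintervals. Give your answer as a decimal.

-2.53125

Exact integral: ∫_-1^3.5 v(s) ds = -51.75.
M_3 = -49.21875.
Error = -51.75 − (-49.21875) = -2.53125.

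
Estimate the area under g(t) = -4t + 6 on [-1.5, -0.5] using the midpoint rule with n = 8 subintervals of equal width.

Δt = (-0.5 − (-1.5))/8 = 0.125.
Midpoints: -1.4375, -1.3125, -1.1875, -1.0625, -0.9375, -0.8125, -0.6875, -0.5625.
g(-1.4375) = 11.75, g(-1.3125) = 11.25, g(-1.1875) = 10.75, g(-1.0625) = 10.25, g(-0.9375) = 9.75, g(-0.8125) = 9.25, g(-0.6875) = 8.75, g(-0.5625) = 8.25.
Sum = Δt · [g(-1.4375) + g(-1.3125) + g(-1.1875) + ...].
Sum = 10.

10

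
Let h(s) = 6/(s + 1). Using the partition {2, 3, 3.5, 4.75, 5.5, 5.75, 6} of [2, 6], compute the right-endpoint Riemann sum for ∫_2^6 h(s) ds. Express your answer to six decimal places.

Subinterval widths: 1, 0.5, 1.25, 0.75, 0.25, 0.25.
Right endpoints: 3, 3.5, 4.75, 5.5, 5.75, 6.
h(3) = 1.5, h(3.5) = 4/3, h(4.75) = 24/23, h(5.5) = 12/13, h(5.75) = 8/9, h(6) = 6/7.
Sum = Σ Δs_i · h(s_i).
Sum ≈ 4.599830.

4.599830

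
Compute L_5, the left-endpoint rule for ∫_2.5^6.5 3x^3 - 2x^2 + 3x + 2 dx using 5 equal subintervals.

928.46

Δx = (6.5 − 2.5)/5 = 0.8.
Left endpoints: 2.5, 3.3, 4.1, 4.9, 5.7.
f(2.5) = 43.875, f(3.3) = 97.931, f(4.1) = 187.443, f(4.9) = 321.627, f(5.7) = 509.699.
Sum = Δx · [f(2.5) + f(3.3) + f(4.1) + f(4.9) + f(5.7)].
Sum = 928.46.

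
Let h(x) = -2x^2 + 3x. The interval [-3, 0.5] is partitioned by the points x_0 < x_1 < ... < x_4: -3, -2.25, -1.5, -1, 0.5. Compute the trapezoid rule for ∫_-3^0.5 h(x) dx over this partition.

-32.65625

Subinterval widths: 0.75, 0.75, 0.5, 1.5.
h(-3) = -27, h(-2.25) = -16.875, h(-1.5) = -9, h(-1) = -5, h(0.5) = 1.
On each subinterval the trapezoid contributes (Δx_i/2)·[h(x_{i-1}) + h(x_i)].
Sum = -32.65625.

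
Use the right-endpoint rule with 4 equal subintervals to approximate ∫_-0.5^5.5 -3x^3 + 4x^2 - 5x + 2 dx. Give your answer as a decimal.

-876

Δx = (5.5 − (-0.5))/4 = 1.5.
Right endpoints: 1, 2.5, 4, 5.5.
f(1) = -2, f(2.5) = -32.375, f(4) = -146, f(5.5) = -403.625.
Sum = Δx · [f(1) + f(2.5) + f(4) + f(5.5)].
Sum = -876.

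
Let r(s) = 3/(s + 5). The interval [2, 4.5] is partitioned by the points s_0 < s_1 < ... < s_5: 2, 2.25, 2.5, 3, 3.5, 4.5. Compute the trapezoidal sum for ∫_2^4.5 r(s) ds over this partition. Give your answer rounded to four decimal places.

Subinterval widths: 0.25, 0.25, 0.5, 0.5, 1.
r(2) = 3/7, r(2.25) = 12/29, r(2.5) = 0.4, r(3) = 0.375, r(3.5) = 6/17, r(4.5) = 6/19.
On each subinterval the trapezoid contributes (Δs_i/2)·[r(s_{i-1}) + r(s_i)].
Sum ≈ 0.9171.

0.9171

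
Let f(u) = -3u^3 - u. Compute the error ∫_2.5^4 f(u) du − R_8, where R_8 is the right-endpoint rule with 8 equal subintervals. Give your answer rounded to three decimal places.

14.003

Exact integral: ∫_2.5^4 f(u) du = -167.578125.
R_8 ≈ -181.58130.
Error ≈ -167.578125 − (-181.58130) ≈ 14.003.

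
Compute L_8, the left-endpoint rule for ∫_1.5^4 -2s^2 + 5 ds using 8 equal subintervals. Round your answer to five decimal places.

-23.70117

Δs = (4 − 1.5)/8 = 0.3125.
Left endpoints: 1.5, 1.8125, 2.125, 2.4375, 2.75, 3.0625, 3.375, 3.6875.
f(1.5) = 0.5, f(1.8125) = -1.5703125, f(2.125) = -4.03125, f(2.4375) = -6.8828125, f(2.75) = -10.125, f(3.0625) = -13.7578125, f(3.375) = -17.78125, f(3.6875) = -22.1953125.
Sum = Δs · [f(1.5) + f(1.8125) + f(2.125) + ...].
Sum ≈ -23.70117.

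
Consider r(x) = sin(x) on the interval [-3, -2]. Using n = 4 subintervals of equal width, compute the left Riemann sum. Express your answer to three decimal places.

Δx = (-2 − (-3))/4 = 0.25.
Left endpoints: -3, -2.75, -2.5, -2.25.
r(-3) ≈ -0.141, r(-2.75) ≈ -0.382, r(-2.5) ≈ -0.598, r(-2.25) ≈ -0.778.
Sum = Δx · [r(-3) + r(-2.75) + r(-2.5) + r(-2.25)].
Sum ≈ -0.475.

-0.475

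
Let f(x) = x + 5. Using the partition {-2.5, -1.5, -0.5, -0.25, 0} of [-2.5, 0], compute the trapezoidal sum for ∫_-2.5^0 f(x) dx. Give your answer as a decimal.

Subinterval widths: 1, 1, 0.25, 0.25.
f(-2.5) = 2.5, f(-1.5) = 3.5, f(-0.5) = 4.5, f(-0.25) = 4.75, f(0) = 5.
On each subinterval the trapezoid contributes (Δx_i/2)·[f(x_{i-1}) + f(x_i)].
Sum = 9.375.

9.375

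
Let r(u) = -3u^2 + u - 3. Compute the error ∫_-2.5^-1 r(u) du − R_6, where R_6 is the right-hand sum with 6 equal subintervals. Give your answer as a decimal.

-2.109375

Exact integral: ∫_-2.5^-1 r(u) du = -21.75.
R_6 = -19.640625.
Error = -21.75 − (-19.640625) = -2.109375.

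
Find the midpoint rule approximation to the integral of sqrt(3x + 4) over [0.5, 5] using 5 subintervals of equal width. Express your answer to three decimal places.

Δx = (5 − 0.5)/5 = 0.9.
Midpoints: 0.95, 1.85, 2.75, 3.65, 4.55.
f(0.95) ≈ 2.617, f(1.85) ≈ 3.090, f(2.75) ≈ 3.500, f(3.65) ≈ 3.867, f(4.55) ≈ 4.201.
Sum = Δx · [f(0.95) + f(1.85) + f(2.75) + f(3.65) + f(4.55)].
Sum ≈ 15.548.

15.548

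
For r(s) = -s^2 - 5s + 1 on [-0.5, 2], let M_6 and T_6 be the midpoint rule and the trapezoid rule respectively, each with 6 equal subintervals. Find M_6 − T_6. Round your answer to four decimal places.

0.1085

M_6 ≈ -9.547164.
T_6 ≈ -9.655671.
M_6 − T_6 ≈ 0.1085.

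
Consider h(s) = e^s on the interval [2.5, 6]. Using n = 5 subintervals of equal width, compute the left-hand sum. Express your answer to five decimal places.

270.15702

Δs = (6 − 2.5)/5 = 0.7.
Left endpoints: 2.5, 3.2, 3.9, 4.6, 5.3.
h(2.5) ≈ 12.18249, h(3.2) ≈ 24.53253, h(3.9) ≈ 49.40245, h(4.6) ≈ 99.48432, h(5.3) ≈ 200.33681.
Sum = Δs · [h(2.5) + h(3.2) + h(3.9) + h(4.6) + h(5.3)].
Sum ≈ 270.15702.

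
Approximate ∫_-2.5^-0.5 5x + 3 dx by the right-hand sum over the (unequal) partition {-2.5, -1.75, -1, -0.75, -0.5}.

Subinterval widths: 0.75, 0.75, 0.25, 0.25.
Right endpoints: -1.75, -1, -0.75, -0.5.
f(-1.75) = -5.75, f(-1) = -2, f(-0.75) = -0.75, f(-0.5) = 0.5.
Sum = Σ Δx_i · f(x_i).
Sum = -5.875.

-5.875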